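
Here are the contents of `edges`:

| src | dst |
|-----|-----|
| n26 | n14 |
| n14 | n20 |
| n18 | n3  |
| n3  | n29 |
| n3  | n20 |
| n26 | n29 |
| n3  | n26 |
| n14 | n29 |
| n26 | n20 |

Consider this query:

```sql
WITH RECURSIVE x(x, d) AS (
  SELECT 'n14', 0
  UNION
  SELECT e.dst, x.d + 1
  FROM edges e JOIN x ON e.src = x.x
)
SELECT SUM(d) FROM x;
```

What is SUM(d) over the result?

2

Base: (n14, d=0).
Iteration 1: edges from {n14} -> (n20, d=1), (n29, d=1).
Iteration 2: no outgoing edges from {n20,n29}; recursion stops.
SUM(d) = 0 + 1 + 1 = 2.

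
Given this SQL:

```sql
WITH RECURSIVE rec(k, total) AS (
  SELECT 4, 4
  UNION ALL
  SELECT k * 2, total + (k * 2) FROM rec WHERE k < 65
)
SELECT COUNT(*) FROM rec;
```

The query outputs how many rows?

Base: k=4, total=4.
Iteration 1: 4 < 65 holds -> k = 4 * 2 = 8, total = 4 + 8 = 12.
Iteration 2: 8 < 65 holds -> k = 8 * 2 = 16, total = 12 + 16 = 28.
Iteration 3: 16 < 65 holds -> k = 16 * 2 = 32, total = 28 + 32 = 60.
Iteration 4: 32 < 65 holds -> k = 32 * 2 = 64, total = 60 + 64 = 124.
Iteration 5: 64 < 65 holds -> k = 64 * 2 = 128, total = 124 + 128 = 252.
Iteration 6: 128 < 65 fails; recursion stops.
Total rows emitted: 6.

6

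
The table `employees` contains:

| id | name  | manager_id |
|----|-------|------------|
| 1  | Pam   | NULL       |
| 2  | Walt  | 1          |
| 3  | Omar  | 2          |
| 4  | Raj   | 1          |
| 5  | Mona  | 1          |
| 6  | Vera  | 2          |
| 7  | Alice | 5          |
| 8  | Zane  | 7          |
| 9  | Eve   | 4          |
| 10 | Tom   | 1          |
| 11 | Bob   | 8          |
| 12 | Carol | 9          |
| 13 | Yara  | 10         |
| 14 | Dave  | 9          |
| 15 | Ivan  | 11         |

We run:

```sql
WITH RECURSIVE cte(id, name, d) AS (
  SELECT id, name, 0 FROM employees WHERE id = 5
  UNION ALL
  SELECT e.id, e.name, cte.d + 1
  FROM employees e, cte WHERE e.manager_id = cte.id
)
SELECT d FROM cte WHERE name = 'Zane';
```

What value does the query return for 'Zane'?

2

Base: id=5 (Mona) at d 0.
Iteration 1: rows with manager_id in {5} -> Alice (id 7, d 1).
Iteration 2: rows with manager_id in {7} -> Zane (id 8, d 2).
Iteration 3: rows with manager_id in {8} -> Bob (id 11, d 3).
Iteration 4: rows with manager_id in {11} -> Ivan (id 15, d 4).
Iteration 5: no rows with manager_id in {15}; recursion stops.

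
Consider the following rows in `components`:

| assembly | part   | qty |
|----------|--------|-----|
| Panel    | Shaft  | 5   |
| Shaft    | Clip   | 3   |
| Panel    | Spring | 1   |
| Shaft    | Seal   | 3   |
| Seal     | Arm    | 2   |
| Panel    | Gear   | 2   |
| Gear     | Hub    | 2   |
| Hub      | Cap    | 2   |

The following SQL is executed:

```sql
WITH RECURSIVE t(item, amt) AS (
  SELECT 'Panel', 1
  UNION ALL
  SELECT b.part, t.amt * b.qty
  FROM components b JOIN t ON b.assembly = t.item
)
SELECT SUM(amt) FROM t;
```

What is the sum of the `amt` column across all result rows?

81

Base: (Panel, amt=1).
Iteration 1: components of {Panel} -> Gear = 1*2 = 2, Shaft = 1*5 = 5, Spring = 1*1 = 1.
Iteration 2: components of {Gear,Shaft,Spring} -> Clip = 5*3 = 15, Hub = 2*2 = 4, Seal = 5*3 = 15.
Iteration 3: components of {Clip,Hub,Seal} -> Arm = 15*2 = 30, Cap = 4*2 = 8.
Iteration 4: no further components; recursion stops.
SUM(amt) = 1 + 5 + 1 + 2 + 15 + 15 + 4 + 30 + 8 = 81.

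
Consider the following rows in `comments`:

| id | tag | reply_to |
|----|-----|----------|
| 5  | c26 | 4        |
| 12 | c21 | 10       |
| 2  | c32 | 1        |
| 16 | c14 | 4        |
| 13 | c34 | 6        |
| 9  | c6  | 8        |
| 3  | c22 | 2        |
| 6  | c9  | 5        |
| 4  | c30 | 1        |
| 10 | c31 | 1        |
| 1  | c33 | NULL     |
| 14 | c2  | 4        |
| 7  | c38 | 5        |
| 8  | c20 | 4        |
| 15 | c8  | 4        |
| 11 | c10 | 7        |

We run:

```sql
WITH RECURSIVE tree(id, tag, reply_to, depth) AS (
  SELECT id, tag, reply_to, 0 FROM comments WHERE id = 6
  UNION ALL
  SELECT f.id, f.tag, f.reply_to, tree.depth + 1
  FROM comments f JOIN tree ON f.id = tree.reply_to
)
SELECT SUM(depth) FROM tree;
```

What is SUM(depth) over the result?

Base: id=6 (c9), reply_to=5, depth 0.
Iteration 1: join on id=5 -> c26 (id 5, reply_to=4, depth 1).
Iteration 2: join on id=4 -> c30 (id 4, reply_to=1, depth 2).
Iteration 3: join on id=1 -> c33 (id 1, reply_to=NULL, depth 3).
Iteration 4: reply_to is NULL; no match; recursion stops.
SUM(depth) = 0 + 1 + 2 + 3 = 6.

6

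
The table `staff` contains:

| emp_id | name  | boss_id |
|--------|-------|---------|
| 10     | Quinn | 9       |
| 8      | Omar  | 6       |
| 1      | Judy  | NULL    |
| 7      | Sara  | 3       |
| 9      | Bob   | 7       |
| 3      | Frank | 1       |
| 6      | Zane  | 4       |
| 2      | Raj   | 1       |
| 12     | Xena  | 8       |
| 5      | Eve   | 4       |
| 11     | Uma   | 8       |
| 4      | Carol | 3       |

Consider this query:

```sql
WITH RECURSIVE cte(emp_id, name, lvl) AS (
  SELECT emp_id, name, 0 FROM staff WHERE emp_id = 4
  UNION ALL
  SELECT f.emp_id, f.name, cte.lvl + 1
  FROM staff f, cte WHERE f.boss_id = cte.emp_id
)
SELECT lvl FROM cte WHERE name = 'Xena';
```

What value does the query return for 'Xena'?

Base: emp_id=4 (Carol) at lvl 0.
Iteration 1: rows with boss_id in {4} -> Eve (id 5, lvl 1), Zane (id 6, lvl 1).
Iteration 2: rows with boss_id in {5,6} -> Omar (id 8, lvl 2).
Iteration 3: rows with boss_id in {8} -> Uma (id 11, lvl 3), Xena (id 12, lvl 3).
Iteration 4: no rows with boss_id in {11,12}; recursion stops.

3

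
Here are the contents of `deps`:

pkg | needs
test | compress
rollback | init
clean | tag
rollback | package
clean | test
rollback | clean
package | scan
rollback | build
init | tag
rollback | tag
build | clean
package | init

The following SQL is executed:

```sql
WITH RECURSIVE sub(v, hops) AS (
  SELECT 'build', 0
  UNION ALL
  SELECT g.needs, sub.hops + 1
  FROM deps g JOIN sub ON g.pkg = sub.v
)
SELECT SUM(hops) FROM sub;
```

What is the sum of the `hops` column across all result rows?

8

Base: (build, hops=0).
Iteration 1: edges from {build} -> (clean, hops=1).
Iteration 2: edges from {clean} -> (tag, hops=2), (test, hops=2).
Iteration 3: edges from {tag,test} -> (compress, hops=3).
Iteration 4: no outgoing edges from {compress}; recursion stops.
SUM(hops) = 0 + 1 + 2 + 2 + 3 = 8.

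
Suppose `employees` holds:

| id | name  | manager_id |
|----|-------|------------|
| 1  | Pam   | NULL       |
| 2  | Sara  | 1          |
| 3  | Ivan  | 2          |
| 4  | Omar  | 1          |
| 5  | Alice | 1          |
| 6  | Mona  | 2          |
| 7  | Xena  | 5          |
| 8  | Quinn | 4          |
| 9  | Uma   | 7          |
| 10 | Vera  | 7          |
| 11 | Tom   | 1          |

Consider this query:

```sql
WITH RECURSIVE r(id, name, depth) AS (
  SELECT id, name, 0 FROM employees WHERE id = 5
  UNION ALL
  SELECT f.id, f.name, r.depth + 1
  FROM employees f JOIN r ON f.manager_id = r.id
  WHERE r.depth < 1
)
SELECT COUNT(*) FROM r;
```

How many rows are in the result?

2

Base: id=5 (Alice) at depth 0.
Iteration 1: rows with manager_id in {5} -> Xena (id 7, depth 1).
Iteration 2: depth < 1 fails for all current rows; recursion stops.
Total rows emitted: 2.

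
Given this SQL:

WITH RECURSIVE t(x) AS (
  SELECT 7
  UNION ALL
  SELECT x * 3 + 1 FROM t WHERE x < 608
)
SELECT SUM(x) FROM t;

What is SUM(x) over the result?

2727

Base: x=7.
Iteration 1: 7 < 608 holds -> x = 7 * 3 + 1 = 22.
Iteration 2: 22 < 608 holds -> x = 22 * 3 + 1 = 67.
Iteration 3: 67 < 608 holds -> x = 67 * 3 + 1 = 202.
Iteration 4: 202 < 608 holds -> x = 202 * 3 + 1 = 607.
Iteration 5: 607 < 608 holds -> x = 607 * 3 + 1 = 1822.
Iteration 6: 1822 < 608 fails; recursion stops.
SUM(x) = 7 + 22 + 67 + 202 + 607 + 1822 = 2727.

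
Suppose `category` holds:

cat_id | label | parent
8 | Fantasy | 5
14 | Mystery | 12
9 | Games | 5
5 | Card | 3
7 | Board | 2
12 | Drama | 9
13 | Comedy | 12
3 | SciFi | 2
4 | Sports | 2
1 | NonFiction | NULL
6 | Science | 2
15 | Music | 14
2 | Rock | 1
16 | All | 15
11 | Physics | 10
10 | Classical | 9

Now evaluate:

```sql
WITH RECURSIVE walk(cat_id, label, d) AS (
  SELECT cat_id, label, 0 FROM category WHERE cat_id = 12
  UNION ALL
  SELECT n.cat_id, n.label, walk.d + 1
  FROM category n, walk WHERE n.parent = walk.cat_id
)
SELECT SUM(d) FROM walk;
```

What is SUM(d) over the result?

Base: cat_id=12 (Drama) at d 0.
Iteration 1: rows with parent in {12} -> Comedy (id 13, d 1), Mystery (id 14, d 1).
Iteration 2: rows with parent in {13,14} -> Music (id 15, d 2).
Iteration 3: rows with parent in {15} -> All (id 16, d 3).
Iteration 4: no rows with parent in {16}; recursion stops.
SUM(d) = 0 + 1 + 1 + 2 + 3 = 7.

7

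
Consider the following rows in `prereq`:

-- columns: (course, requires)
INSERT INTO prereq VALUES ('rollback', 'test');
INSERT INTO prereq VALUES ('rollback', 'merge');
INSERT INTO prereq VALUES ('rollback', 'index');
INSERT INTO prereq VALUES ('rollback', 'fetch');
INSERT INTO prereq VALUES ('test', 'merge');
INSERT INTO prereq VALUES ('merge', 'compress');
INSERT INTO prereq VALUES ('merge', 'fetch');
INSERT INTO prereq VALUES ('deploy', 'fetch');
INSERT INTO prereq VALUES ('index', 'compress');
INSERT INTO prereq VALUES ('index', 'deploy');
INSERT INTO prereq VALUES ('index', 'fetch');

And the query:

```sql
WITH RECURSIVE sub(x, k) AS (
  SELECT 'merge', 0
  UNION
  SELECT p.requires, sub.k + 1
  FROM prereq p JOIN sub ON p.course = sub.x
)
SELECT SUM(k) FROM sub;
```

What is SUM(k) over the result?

Base: (merge, k=0).
Iteration 1: edges from {merge} -> (compress, k=1), (fetch, k=1).
Iteration 2: no outgoing edges from {compress,fetch}; recursion stops.
SUM(k) = 0 + 1 + 1 = 2.

2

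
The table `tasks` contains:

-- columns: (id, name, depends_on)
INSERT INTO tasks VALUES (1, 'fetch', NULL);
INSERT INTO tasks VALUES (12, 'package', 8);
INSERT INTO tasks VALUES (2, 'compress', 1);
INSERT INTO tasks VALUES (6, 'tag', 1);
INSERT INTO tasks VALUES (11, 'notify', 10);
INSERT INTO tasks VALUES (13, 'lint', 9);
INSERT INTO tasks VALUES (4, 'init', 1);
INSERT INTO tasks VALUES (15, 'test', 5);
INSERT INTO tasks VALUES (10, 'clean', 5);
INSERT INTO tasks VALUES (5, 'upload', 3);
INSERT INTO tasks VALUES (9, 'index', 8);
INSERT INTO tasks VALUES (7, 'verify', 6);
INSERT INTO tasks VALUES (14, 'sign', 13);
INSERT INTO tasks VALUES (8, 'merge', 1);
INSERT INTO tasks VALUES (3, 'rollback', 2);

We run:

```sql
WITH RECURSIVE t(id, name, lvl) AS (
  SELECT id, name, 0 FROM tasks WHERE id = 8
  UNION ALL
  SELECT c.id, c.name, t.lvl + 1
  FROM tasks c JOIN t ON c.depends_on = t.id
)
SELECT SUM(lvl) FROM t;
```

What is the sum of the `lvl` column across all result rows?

7

Base: id=8 (merge) at lvl 0.
Iteration 1: rows with depends_on in {8} -> index (id 9, lvl 1), package (id 12, lvl 1).
Iteration 2: rows with depends_on in {9,12} -> lint (id 13, lvl 2).
Iteration 3: rows with depends_on in {13} -> sign (id 14, lvl 3).
Iteration 4: no rows with depends_on in {14}; recursion stops.
SUM(lvl) = 0 + 1 + 1 + 2 + 3 = 7.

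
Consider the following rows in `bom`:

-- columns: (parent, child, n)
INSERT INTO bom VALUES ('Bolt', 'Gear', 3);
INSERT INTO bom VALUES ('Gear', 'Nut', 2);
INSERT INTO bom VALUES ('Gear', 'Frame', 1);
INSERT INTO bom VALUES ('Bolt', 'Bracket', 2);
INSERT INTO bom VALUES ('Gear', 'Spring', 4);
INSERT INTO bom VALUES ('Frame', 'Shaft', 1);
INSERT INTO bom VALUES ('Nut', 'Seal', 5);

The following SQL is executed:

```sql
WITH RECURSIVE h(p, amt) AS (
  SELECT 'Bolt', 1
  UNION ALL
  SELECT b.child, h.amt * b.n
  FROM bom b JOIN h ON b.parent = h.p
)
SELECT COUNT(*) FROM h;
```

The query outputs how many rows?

Base: (Bolt, amt=1).
Iteration 1: components of {Bolt} -> Bracket = 1*2 = 2, Gear = 1*3 = 3.
Iteration 2: components of {Bracket,Gear} -> Frame = 3*1 = 3, Nut = 3*2 = 6, Spring = 3*4 = 12.
Iteration 3: components of {Frame,Nut,Spring} -> Seal = 6*5 = 30, Shaft = 3*1 = 3.
Iteration 4: no further components; recursion stops.
Total rows emitted: 8.

8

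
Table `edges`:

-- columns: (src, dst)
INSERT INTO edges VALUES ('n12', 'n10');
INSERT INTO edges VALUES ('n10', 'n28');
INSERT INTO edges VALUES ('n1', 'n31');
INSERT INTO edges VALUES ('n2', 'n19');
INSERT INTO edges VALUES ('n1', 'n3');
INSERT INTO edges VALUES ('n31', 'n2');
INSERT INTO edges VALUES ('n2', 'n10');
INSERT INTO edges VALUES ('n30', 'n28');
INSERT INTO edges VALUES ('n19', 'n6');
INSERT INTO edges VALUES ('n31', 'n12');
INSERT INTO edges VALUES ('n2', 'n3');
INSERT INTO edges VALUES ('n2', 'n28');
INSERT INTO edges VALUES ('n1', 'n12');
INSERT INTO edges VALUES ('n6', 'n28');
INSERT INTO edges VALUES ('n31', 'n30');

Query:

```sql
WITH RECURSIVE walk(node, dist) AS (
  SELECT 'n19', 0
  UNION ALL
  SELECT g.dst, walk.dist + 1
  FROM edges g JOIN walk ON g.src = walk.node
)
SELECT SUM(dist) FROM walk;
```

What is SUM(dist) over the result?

Base: (n19, dist=0).
Iteration 1: edges from {n19} -> (n6, dist=1).
Iteration 2: edges from {n6} -> (n28, dist=2).
Iteration 3: no outgoing edges from {n28}; recursion stops.
SUM(dist) = 0 + 1 + 2 = 3.

3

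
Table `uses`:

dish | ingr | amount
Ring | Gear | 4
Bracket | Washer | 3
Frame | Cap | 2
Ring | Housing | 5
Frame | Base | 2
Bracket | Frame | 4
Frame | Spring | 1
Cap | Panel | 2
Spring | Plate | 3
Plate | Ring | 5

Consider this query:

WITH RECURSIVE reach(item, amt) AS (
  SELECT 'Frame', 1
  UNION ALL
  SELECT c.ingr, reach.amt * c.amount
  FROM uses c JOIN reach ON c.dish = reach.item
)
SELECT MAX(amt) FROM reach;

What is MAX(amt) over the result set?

75

Base: (Frame, amt=1).
Iteration 1: components of {Frame} -> Base = 1*2 = 2, Cap = 1*2 = 2, Spring = 1*1 = 1.
Iteration 2: components of {Base,Cap,Spring} -> Panel = 2*2 = 4, Plate = 1*3 = 3.
Iteration 3: components of {Panel,Plate} -> Ring = 3*5 = 15.
Iteration 4: components of {Ring} -> Gear = 15*4 = 60, Housing = 15*5 = 75.
Iteration 5: no further components; recursion stops.
amt values: 1, 1, 2, 2, 3, 4, 15, 75, 60; the maximum is 75.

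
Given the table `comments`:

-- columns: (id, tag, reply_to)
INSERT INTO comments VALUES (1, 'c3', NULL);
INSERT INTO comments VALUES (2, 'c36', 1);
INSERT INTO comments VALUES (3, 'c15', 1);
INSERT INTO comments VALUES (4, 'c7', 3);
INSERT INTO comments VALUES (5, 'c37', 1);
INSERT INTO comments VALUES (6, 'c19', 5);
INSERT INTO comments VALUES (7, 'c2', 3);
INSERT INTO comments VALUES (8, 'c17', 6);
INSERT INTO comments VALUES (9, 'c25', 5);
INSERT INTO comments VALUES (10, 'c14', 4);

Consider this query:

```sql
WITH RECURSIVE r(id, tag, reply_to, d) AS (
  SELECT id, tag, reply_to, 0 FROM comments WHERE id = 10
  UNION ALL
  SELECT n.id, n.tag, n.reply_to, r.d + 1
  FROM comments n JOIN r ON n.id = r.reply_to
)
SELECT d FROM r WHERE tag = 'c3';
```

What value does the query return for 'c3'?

3

Base: id=10 (c14), reply_to=4, d 0.
Iteration 1: join on id=4 -> c7 (id 4, reply_to=3, d 1).
Iteration 2: join on id=3 -> c15 (id 3, reply_to=1, d 2).
Iteration 3: join on id=1 -> c3 (id 1, reply_to=NULL, d 3).
Iteration 4: reply_to is NULL; no match; recursion stops.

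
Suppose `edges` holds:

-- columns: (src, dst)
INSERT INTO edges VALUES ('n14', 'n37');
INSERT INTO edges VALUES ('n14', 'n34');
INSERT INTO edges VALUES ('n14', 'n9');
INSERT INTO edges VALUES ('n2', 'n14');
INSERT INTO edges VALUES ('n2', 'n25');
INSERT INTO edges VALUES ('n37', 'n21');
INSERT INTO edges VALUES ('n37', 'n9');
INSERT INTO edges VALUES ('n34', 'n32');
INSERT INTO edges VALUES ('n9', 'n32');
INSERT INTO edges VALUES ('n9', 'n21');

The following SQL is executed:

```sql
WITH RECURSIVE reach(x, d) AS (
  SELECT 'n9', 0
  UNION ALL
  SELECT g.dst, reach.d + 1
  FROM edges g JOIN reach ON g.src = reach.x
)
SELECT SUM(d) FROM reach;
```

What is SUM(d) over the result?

Base: (n9, d=0).
Iteration 1: edges from {n9} -> (n21, d=1), (n32, d=1).
Iteration 2: no outgoing edges from {n21,n32}; recursion stops.
SUM(d) = 0 + 1 + 1 = 2.

2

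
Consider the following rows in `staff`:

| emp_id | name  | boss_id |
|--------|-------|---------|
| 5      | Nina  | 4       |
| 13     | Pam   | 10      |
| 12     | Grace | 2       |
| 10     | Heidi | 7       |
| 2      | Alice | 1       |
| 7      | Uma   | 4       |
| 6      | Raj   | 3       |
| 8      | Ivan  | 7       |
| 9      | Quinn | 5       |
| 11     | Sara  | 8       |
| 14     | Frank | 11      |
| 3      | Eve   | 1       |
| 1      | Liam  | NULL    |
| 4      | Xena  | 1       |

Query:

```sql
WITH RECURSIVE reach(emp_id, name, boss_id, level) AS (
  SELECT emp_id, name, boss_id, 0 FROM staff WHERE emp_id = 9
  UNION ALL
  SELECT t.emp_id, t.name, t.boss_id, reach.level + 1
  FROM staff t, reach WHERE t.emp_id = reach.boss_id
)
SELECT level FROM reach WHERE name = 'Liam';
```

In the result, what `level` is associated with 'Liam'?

Base: emp_id=9 (Quinn), boss_id=5, level 0.
Iteration 1: join on emp_id=5 -> Nina (id 5, boss_id=4, level 1).
Iteration 2: join on emp_id=4 -> Xena (id 4, boss_id=1, level 2).
Iteration 3: join on emp_id=1 -> Liam (id 1, boss_id=NULL, level 3).
Iteration 4: boss_id is NULL; no match; recursion stops.

3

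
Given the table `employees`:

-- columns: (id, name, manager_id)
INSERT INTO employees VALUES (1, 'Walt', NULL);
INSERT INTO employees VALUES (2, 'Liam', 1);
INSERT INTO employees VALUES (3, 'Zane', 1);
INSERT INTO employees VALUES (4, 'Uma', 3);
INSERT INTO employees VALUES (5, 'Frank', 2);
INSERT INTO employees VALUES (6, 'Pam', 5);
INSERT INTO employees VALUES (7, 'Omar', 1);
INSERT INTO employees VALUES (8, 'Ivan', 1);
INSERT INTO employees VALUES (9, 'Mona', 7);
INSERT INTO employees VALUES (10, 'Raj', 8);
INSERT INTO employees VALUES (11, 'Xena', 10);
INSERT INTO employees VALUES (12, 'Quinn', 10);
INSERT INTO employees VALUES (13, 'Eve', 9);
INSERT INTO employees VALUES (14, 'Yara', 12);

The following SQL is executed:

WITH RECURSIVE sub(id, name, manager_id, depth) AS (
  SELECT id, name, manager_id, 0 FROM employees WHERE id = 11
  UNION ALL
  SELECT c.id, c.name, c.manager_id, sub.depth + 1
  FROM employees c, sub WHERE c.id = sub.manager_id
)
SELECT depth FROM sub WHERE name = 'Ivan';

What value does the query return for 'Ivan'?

2

Base: id=11 (Xena), manager_id=10, depth 0.
Iteration 1: join on id=10 -> Raj (id 10, manager_id=8, depth 1).
Iteration 2: join on id=8 -> Ivan (id 8, manager_id=1, depth 2).
Iteration 3: join on id=1 -> Walt (id 1, manager_id=NULL, depth 3).
Iteration 4: manager_id is NULL; no match; recursion stops.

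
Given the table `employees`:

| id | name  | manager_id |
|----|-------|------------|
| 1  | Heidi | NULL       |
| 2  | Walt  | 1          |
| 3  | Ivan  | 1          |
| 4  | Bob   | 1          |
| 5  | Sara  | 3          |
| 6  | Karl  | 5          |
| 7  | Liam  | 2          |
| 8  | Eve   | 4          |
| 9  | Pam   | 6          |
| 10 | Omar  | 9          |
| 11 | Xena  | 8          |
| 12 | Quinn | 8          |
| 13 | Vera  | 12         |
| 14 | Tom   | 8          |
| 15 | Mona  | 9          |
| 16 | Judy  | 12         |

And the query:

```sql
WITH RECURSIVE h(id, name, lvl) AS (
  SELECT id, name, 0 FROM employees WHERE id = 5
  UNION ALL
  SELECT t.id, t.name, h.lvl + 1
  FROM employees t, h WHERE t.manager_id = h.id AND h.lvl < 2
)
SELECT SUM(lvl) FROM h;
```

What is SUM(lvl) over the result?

Base: id=5 (Sara) at lvl 0.
Iteration 1: rows with manager_id in {5} -> Karl (id 6, lvl 1).
Iteration 2: rows with manager_id in {6} -> Pam (id 9, lvl 2).
Iteration 3: lvl < 2 fails for all current rows; recursion stops.
SUM(lvl) = 0 + 1 + 2 = 3.

3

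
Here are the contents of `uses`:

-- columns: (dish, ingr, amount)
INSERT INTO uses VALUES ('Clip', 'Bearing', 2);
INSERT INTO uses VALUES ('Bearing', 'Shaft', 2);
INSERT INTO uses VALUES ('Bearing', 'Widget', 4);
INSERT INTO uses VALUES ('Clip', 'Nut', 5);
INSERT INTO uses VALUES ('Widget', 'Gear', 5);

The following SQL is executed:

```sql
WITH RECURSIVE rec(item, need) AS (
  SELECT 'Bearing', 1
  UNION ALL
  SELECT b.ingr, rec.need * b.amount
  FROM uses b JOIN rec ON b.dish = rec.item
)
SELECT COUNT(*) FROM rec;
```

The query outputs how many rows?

4

Base: (Bearing, need=1).
Iteration 1: components of {Bearing} -> Shaft = 1*2 = 2, Widget = 1*4 = 4.
Iteration 2: components of {Shaft,Widget} -> Gear = 4*5 = 20.
Iteration 3: no further components; recursion stops.
Total rows emitted: 4.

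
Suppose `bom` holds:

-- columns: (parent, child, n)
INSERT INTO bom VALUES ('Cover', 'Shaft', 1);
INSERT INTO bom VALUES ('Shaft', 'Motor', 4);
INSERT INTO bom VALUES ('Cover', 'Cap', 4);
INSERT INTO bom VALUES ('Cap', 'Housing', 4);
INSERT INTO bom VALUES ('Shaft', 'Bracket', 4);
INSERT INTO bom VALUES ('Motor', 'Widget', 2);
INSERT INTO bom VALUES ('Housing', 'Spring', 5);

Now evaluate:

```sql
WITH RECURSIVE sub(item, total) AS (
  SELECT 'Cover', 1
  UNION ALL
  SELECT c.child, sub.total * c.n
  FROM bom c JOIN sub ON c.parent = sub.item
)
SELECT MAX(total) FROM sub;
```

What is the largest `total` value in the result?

Base: (Cover, total=1).
Iteration 1: components of {Cover} -> Cap = 1*4 = 4, Shaft = 1*1 = 1.
Iteration 2: components of {Cap,Shaft} -> Bracket = 1*4 = 4, Housing = 4*4 = 16, Motor = 1*4 = 4.
Iteration 3: components of {Bracket,Housing,Motor} -> Spring = 16*5 = 80, Widget = 4*2 = 8.
Iteration 4: no further components; recursion stops.
total values: 1, 1, 4, 4, 4, 16, 8, 80; the maximum is 80.

80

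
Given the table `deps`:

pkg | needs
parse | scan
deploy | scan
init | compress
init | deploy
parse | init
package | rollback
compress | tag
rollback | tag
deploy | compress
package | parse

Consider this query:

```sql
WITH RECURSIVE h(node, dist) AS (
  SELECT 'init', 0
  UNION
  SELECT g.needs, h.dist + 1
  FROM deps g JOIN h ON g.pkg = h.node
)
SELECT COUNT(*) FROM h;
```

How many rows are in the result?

7

Base: (init, dist=0).
Iteration 1: edges from {init} -> (compress, dist=1), (deploy, dist=1).
Iteration 2: edges from {compress,deploy} -> (compress, dist=2), (scan, dist=2), (tag, dist=2).
Iteration 3: edges from {compress,scan,tag} -> (tag, dist=3).
Iteration 4: no outgoing edges from {tag}; recursion stops.
Total rows emitted: 7.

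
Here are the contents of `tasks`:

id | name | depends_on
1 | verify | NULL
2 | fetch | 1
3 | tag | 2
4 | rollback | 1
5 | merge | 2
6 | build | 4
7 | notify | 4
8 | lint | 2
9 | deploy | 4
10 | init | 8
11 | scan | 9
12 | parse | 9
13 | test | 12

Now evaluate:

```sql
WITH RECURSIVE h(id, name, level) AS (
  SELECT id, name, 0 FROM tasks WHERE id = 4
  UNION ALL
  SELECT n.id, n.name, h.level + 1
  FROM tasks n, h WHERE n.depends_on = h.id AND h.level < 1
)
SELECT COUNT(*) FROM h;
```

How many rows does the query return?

Base: id=4 (rollback) at level 0.
Iteration 1: rows with depends_on in {4} -> build (id 6, level 1), notify (id 7, level 1), deploy (id 9, level 1).
Iteration 2: level < 1 fails for all current rows; recursion stops.
Total rows emitted: 4.

4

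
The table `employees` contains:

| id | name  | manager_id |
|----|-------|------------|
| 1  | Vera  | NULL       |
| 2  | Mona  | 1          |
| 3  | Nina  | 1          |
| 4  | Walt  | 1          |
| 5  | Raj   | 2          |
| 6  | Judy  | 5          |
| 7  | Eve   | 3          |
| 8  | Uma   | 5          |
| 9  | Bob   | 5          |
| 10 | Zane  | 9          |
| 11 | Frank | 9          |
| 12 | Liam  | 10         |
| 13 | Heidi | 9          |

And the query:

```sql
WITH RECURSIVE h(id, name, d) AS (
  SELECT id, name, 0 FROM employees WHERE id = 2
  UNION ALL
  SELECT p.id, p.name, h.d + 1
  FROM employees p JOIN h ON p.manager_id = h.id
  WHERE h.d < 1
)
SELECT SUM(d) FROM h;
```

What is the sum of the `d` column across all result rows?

Base: id=2 (Mona) at d 0.
Iteration 1: rows with manager_id in {2} -> Raj (id 5, d 1).
Iteration 2: d < 1 fails for all current rows; recursion stops.
SUM(d) = 0 + 1 = 1.

1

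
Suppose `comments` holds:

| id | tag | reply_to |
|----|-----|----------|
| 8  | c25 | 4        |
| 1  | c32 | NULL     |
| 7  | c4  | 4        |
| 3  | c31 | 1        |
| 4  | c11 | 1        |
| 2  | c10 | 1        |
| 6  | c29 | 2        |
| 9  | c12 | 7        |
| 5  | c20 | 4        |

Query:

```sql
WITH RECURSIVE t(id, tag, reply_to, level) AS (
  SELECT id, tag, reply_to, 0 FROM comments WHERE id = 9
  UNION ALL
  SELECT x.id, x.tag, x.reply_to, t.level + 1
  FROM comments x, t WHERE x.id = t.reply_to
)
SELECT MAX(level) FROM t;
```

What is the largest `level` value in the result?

3

Base: id=9 (c12), reply_to=7, level 0.
Iteration 1: join on id=7 -> c4 (id 7, reply_to=4, level 1).
Iteration 2: join on id=4 -> c11 (id 4, reply_to=1, level 2).
Iteration 3: join on id=1 -> c32 (id 1, reply_to=NULL, level 3).
Iteration 4: reply_to is NULL; no match; recursion stops.
level values: 0, 1, 2, 3; the maximum is 3.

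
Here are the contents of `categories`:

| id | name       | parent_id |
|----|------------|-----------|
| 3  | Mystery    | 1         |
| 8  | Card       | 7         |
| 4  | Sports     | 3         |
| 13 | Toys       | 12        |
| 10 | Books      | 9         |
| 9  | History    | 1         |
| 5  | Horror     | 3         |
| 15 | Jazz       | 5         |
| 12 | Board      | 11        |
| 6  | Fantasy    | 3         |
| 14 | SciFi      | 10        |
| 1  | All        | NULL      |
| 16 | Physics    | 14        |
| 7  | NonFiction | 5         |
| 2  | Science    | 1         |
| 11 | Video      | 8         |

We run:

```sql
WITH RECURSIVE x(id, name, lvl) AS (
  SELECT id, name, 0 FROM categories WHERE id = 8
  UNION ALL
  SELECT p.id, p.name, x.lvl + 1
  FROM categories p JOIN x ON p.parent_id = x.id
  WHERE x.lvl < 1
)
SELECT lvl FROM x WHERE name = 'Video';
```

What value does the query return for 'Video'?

1

Base: id=8 (Card) at lvl 0.
Iteration 1: rows with parent_id in {8} -> Video (id 11, lvl 1).
Iteration 2: lvl < 1 fails for all current rows; recursion stops.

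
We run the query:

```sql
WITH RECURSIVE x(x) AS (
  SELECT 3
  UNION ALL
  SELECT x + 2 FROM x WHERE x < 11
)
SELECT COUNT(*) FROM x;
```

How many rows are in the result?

5

Base: x=3.
Iteration 1: 3 < 11 holds -> x = 3 + 2 = 5.
Iteration 2: 5 < 11 holds -> x = 5 + 2 = 7.
Iteration 3: 7 < 11 holds -> x = 7 + 2 = 9.
Iteration 4: 9 < 11 holds -> x = 9 + 2 = 11.
Iteration 5: 11 < 11 fails; recursion stops.
Total rows emitted: 5.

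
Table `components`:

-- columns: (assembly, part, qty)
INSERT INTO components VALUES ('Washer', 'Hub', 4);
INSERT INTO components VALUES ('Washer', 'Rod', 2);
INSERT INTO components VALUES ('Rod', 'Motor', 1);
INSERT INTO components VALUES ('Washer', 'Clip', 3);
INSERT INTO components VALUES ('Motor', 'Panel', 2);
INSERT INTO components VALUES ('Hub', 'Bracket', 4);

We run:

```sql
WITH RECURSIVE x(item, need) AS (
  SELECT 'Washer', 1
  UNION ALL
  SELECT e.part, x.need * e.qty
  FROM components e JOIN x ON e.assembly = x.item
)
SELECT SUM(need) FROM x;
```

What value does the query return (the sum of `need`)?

32

Base: (Washer, need=1).
Iteration 1: components of {Washer} -> Clip = 1*3 = 3, Hub = 1*4 = 4, Rod = 1*2 = 2.
Iteration 2: components of {Clip,Hub,Rod} -> Bracket = 4*4 = 16, Motor = 2*1 = 2.
Iteration 3: components of {Bracket,Motor} -> Panel = 2*2 = 4.
Iteration 4: no further components; recursion stops.
SUM(need) = 1 + 2 + 3 + 4 + 2 + 16 + 4 = 32.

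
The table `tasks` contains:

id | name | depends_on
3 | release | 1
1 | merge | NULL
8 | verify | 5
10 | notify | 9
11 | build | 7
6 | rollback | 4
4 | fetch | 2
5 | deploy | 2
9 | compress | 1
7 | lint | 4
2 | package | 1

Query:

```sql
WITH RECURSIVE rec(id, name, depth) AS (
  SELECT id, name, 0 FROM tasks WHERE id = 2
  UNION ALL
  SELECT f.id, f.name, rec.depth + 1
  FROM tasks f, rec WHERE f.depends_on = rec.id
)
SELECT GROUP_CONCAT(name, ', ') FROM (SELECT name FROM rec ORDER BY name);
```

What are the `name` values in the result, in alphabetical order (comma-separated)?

build, deploy, fetch, lint, package, rollback, verify

Base: id=2 (package) at depth 0.
Iteration 1: rows with depends_on in {2} -> fetch (id 4, depth 1), deploy (id 5, depth 1).
Iteration 2: rows with depends_on in {4,5} -> rollback (id 6, depth 2), lint (id 7, depth 2), verify (id 8, depth 2).
Iteration 3: rows with depends_on in {6,7,8} -> build (id 11, depth 3).
Iteration 4: no rows with depends_on in {11}; recursion stops.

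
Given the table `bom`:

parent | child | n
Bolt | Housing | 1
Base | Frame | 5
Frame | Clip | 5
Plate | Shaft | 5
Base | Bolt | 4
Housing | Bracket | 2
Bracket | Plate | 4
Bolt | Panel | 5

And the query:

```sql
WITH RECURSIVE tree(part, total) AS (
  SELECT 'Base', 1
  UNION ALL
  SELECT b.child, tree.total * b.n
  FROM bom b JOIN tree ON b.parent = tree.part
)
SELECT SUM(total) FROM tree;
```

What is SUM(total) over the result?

259

Base: (Base, total=1).
Iteration 1: components of {Base} -> Bolt = 1*4 = 4, Frame = 1*5 = 5.
Iteration 2: components of {Bolt,Frame} -> Clip = 5*5 = 25, Housing = 4*1 = 4, Panel = 4*5 = 20.
Iteration 3: components of {Clip,Housing,Panel} -> Bracket = 4*2 = 8.
Iteration 4: components of {Bracket} -> Plate = 8*4 = 32.
Iteration 5: components of {Plate} -> Shaft = 32*5 = 160.
Iteration 6: no further components; recursion stops.
SUM(total) = 1 + 4 + 5 + 20 + 4 + 25 + 8 + 32 + 160 = 259.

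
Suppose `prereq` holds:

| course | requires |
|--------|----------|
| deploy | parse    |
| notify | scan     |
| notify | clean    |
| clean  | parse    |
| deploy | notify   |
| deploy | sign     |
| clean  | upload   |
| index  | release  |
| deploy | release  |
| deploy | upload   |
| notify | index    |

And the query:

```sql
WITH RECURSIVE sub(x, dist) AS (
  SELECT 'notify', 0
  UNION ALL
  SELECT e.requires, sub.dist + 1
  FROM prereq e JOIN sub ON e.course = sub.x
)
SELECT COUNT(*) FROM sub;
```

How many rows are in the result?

7

Base: (notify, dist=0).
Iteration 1: edges from {notify} -> (clean, dist=1), (index, dist=1), (scan, dist=1).
Iteration 2: edges from {clean,index,scan} -> (parse, dist=2), (release, dist=2), (upload, dist=2).
Iteration 3: no outgoing edges from {parse,release,upload}; recursion stops.
Total rows emitted: 7.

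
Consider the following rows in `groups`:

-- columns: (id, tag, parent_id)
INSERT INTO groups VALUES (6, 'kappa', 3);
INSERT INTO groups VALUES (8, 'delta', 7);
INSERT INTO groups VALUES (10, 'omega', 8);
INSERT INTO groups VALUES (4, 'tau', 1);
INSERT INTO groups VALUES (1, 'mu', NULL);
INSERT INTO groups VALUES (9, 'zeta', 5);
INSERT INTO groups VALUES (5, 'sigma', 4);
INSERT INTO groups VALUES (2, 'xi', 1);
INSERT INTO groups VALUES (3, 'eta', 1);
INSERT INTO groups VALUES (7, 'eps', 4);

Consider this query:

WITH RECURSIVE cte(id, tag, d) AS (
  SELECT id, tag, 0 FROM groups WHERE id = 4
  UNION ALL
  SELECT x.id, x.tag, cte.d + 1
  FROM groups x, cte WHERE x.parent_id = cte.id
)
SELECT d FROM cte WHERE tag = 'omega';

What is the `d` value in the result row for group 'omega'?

3

Base: id=4 (tau) at d 0.
Iteration 1: rows with parent_id in {4} -> sigma (id 5, d 1), eps (id 7, d 1).
Iteration 2: rows with parent_id in {5,7} -> delta (id 8, d 2), zeta (id 9, d 2).
Iteration 3: rows with parent_id in {8,9} -> omega (id 10, d 3).
Iteration 4: no rows with parent_id in {10}; recursion stops.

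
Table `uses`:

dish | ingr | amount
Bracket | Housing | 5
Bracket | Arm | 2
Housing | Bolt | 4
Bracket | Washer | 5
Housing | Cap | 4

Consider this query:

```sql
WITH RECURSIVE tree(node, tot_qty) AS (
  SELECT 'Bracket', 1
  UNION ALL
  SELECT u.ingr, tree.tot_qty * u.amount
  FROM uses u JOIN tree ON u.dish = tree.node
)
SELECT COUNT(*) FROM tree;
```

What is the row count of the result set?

6

Base: (Bracket, tot_qty=1).
Iteration 1: components of {Bracket} -> Arm = 1*2 = 2, Housing = 1*5 = 5, Washer = 1*5 = 5.
Iteration 2: components of {Arm,Housing,Washer} -> Bolt = 5*4 = 20, Cap = 5*4 = 20.
Iteration 3: no further components; recursion stops.
Total rows emitted: 6.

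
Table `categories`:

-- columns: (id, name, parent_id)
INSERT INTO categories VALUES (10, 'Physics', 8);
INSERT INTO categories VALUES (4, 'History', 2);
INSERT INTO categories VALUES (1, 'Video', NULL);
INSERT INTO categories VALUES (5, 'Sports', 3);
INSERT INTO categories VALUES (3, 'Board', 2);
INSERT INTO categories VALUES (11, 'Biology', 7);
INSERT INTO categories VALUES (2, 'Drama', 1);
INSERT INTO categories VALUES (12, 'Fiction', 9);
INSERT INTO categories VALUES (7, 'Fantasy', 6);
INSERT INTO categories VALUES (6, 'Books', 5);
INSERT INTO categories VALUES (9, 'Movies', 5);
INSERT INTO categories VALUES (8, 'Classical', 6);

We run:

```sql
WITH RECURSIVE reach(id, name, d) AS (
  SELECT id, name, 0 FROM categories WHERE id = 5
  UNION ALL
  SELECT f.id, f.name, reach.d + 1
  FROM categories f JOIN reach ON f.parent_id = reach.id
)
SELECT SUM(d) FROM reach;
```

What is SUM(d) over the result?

14

Base: id=5 (Sports) at d 0.
Iteration 1: rows with parent_id in {5} -> Books (id 6, d 1), Movies (id 9, d 1).
Iteration 2: rows with parent_id in {6,9} -> Fantasy (id 7, d 2), Classical (id 8, d 2), Fiction (id 12, d 2).
Iteration 3: rows with parent_id in {7,8,12} -> Physics (id 10, d 3), Biology (id 11, d 3).
Iteration 4: no rows with parent_id in {10,11}; recursion stops.
SUM(d) = 0 + 1 + 1 + 2 + 2 + 2 + 3 + 3 = 14.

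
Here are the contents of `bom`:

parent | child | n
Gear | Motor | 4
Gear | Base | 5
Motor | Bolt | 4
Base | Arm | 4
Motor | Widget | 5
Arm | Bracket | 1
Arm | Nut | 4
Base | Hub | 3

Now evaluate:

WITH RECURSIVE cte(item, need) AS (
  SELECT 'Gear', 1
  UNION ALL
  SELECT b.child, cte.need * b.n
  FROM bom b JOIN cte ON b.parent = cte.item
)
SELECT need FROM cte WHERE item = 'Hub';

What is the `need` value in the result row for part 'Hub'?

Base: (Gear, need=1).
Iteration 1: components of {Gear} -> Base = 1*5 = 5, Motor = 1*4 = 4.
Iteration 2: components of {Base,Motor} -> Arm = 5*4 = 20, Bolt = 4*4 = 16, Hub = 5*3 = 15, Widget = 4*5 = 20.
Iteration 3: components of {Arm,Bolt,Hub,Widget} -> Bracket = 20*1 = 20, Nut = 20*4 = 80.
Iteration 4: no further components; recursion stops.

15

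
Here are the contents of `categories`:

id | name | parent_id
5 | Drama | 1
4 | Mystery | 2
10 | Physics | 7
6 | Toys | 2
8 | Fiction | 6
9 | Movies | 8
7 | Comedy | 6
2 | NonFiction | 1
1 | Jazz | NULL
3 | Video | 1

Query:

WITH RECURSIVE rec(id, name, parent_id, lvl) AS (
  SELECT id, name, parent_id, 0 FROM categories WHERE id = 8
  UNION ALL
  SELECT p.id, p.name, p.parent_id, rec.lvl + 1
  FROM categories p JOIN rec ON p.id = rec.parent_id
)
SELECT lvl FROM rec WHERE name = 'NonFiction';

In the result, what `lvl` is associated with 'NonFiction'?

Base: id=8 (Fiction), parent_id=6, lvl 0.
Iteration 1: join on id=6 -> Toys (id 6, parent_id=2, lvl 1).
Iteration 2: join on id=2 -> NonFiction (id 2, parent_id=1, lvl 2).
Iteration 3: join on id=1 -> Jazz (id 1, parent_id=NULL, lvl 3).
Iteration 4: parent_id is NULL; no match; recursion stops.

2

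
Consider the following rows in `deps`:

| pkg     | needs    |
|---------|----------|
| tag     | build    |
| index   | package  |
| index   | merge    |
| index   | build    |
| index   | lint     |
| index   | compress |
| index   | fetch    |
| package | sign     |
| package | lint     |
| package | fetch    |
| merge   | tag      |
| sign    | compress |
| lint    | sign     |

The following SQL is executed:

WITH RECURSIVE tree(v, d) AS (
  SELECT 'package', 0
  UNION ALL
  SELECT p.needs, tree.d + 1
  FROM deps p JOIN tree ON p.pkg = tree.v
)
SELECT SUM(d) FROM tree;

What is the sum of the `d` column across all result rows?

10

Base: (package, d=0).
Iteration 1: edges from {package} -> (fetch, d=1), (lint, d=1), (sign, d=1).
Iteration 2: edges from {fetch,lint,sign} -> (compress, d=2), (sign, d=2).
Iteration 3: edges from {compress,sign} -> (compress, d=3).
Iteration 4: no outgoing edges from {compress}; recursion stops.
SUM(d) = 0 + 1 + 1 + 1 + 2 + 2 + 3 = 10.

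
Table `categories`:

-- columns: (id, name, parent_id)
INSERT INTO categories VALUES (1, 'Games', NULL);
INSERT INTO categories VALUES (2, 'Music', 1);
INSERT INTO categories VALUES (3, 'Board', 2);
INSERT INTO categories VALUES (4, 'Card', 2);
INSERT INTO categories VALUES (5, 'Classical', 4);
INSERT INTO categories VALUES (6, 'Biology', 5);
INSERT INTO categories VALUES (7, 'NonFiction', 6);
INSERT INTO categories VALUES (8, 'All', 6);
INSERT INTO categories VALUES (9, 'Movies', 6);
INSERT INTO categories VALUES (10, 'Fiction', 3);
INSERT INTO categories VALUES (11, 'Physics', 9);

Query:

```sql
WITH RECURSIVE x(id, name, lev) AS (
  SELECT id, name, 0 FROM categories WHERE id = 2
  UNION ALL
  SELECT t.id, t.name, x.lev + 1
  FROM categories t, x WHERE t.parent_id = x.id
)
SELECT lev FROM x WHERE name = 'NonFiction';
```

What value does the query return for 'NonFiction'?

Base: id=2 (Music) at lev 0.
Iteration 1: rows with parent_id in {2} -> Board (id 3, lev 1), Card (id 4, lev 1).
Iteration 2: rows with parent_id in {3,4} -> Classical (id 5, lev 2), Fiction (id 10, lev 2).
Iteration 3: rows with parent_id in {5,10} -> Biology (id 6, lev 3).
Iteration 4: rows with parent_id in {6} -> NonFiction (id 7, lev 4), All (id 8, lev 4), Movies (id 9, lev 4).
Iteration 5: rows with parent_id in {7,8,9} -> Physics (id 11, lev 5).
Iteration 6: no rows with parent_id in {11}; recursion stops.

4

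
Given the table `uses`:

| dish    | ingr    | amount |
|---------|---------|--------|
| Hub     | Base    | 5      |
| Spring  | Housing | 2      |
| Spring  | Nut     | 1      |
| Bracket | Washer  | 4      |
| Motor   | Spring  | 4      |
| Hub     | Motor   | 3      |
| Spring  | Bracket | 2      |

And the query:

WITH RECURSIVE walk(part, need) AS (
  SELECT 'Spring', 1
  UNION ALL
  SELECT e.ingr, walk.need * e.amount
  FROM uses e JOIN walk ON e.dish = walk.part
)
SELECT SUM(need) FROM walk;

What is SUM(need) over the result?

Base: (Spring, need=1).
Iteration 1: components of {Spring} -> Bracket = 1*2 = 2, Housing = 1*2 = 2, Nut = 1*1 = 1.
Iteration 2: components of {Bracket,Housing,Nut} -> Washer = 2*4 = 8.
Iteration 3: no further components; recursion stops.
SUM(need) = 1 + 1 + 2 + 2 + 8 = 14.

14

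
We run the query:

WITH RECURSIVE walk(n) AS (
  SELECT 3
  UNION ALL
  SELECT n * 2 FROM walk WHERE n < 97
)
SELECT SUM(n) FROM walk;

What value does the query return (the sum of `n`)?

Base: n=3.
Iteration 1: 3 < 97 holds -> n = 3 * 2 = 6.
Iteration 2: 6 < 97 holds -> n = 6 * 2 = 12.
Iteration 3: 12 < 97 holds -> n = 12 * 2 = 24.
Iteration 4: 24 < 97 holds -> n = 24 * 2 = 48.
Iteration 5: 48 < 97 holds -> n = 48 * 2 = 96.
Iteration 6: 96 < 97 holds -> n = 96 * 2 = 192.
Iteration 7: 192 < 97 fails; recursion stops.
SUM(n) = 3 + 6 + 12 + 24 + 48 + 96 + 192 = 381.

381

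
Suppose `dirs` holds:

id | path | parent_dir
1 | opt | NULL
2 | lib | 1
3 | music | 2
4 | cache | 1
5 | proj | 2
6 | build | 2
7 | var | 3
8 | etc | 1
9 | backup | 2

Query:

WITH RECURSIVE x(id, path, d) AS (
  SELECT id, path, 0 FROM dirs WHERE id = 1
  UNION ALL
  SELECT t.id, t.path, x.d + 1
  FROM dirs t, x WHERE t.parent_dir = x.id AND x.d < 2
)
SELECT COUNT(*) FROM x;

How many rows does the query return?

8

Base: id=1 (opt) at d 0.
Iteration 1: rows with parent_dir in {1} -> lib (id 2, d 1), cache (id 4, d 1), etc (id 8, d 1).
Iteration 2: rows with parent_dir in {2,4,8} -> music (id 3, d 2), proj (id 5, d 2), build (id 6, d 2), backup (id 9, d 2).
Iteration 3: d < 2 fails for all current rows; recursion stops.
Total rows emitted: 8.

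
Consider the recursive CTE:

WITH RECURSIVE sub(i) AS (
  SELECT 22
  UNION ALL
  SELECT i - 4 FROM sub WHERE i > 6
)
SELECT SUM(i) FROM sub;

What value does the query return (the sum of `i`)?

Base: i=22.
Iteration 1: 22 > 6 holds -> i = 22 - 4 = 18.
Iteration 2: 18 > 6 holds -> i = 18 - 4 = 14.
Iteration 3: 14 > 6 holds -> i = 14 - 4 = 10.
Iteration 4: 10 > 6 holds -> i = 10 - 4 = 6.
Iteration 5: 6 > 6 fails; recursion stops.
SUM(i) = 22 + 18 + 14 + 10 + 6 = 70.

70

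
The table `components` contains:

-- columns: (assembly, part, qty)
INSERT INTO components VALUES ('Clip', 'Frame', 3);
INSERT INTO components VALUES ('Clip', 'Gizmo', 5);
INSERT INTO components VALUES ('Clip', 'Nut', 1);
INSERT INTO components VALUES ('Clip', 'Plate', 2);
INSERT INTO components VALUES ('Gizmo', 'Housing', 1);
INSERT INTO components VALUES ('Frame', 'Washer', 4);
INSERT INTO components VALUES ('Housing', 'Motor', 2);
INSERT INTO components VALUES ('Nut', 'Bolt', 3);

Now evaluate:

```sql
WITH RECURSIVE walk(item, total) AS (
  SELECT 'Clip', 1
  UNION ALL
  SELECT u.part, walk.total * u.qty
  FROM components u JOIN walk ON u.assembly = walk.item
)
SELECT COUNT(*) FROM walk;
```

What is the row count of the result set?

9

Base: (Clip, total=1).
Iteration 1: components of {Clip} -> Frame = 1*3 = 3, Gizmo = 1*5 = 5, Nut = 1*1 = 1, Plate = 1*2 = 2.
Iteration 2: components of {Frame,Gizmo,Nut,Plate} -> Bolt = 1*3 = 3, Housing = 5*1 = 5, Washer = 3*4 = 12.
Iteration 3: components of {Bolt,Housing,Washer} -> Motor = 5*2 = 10.
Iteration 4: no further components; recursion stops.
Total rows emitted: 9.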